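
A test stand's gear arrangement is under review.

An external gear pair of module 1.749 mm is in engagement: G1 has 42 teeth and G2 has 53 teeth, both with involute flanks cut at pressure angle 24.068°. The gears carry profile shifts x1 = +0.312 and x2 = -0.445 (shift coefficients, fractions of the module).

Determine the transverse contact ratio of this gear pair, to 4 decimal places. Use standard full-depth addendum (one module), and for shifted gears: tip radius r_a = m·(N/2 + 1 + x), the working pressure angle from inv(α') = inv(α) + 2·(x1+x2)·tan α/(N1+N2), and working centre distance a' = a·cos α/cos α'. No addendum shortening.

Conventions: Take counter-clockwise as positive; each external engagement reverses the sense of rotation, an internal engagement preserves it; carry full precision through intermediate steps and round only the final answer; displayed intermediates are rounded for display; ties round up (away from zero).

class = single-mesh tooth geometry [involute pair 42T × 53T, m = 1.749]
base radii: r_b1 = 33.535857, r_b2 = 42.319058
tip radii: r_a1 = 39.023688, r_a2 = 47.319195
inv(α') = inv(24.068°) + 2·(+0.312-0.445)·tan α/(42+53) = 0.02533506  ⇒  α' = 23.70261°
a' = a·cos α / cos α' = 83.0775·cos 24.068°/cos 23.70261° = 82.843214
action lengths: √(r_a1²−r_b1²) = 19.954811, √(r_a2²−r_b2²) = 21.170818
base pitch p_b = π·m·cos α = 5.016953
CR = (19.954811 + 21.170818 − 82.843214·sin 23.70261°)/5.016953 = 1.559418
contact ratio ≈ 1.5594

1.5594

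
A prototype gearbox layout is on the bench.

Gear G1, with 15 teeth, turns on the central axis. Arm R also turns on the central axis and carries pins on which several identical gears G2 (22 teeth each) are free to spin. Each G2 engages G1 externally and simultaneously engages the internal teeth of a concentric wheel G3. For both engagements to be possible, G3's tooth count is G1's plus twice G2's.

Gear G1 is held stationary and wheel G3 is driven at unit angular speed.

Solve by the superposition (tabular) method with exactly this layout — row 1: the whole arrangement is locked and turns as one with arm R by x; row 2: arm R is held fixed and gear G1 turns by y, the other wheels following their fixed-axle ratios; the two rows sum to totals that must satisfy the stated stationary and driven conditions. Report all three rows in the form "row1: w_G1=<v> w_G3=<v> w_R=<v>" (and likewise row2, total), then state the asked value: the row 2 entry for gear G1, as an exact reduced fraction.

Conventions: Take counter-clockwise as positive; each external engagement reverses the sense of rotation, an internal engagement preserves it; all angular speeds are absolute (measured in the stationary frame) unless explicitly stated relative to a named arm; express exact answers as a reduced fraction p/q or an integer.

row1: w_G1=59/74 w_G3=59/74 w_R=59/74
row2: w_G1=-59/74 w_G3=15/74 w_R=0
total: w_G1=0 w_G3=1 w_R=59/74
asked value: -59/74

class = planetary set [G3 = 15+2·22 = 59; Willis about the carrier]
row 1: whole set turns with the arm by x
row 2 — arm fixed, fixed-axis ratios: sun y, ring −(15/59)·y, arm 0
boundary: total ω_sun = x + y = 0 and total ω_ring = x − (15/59)·y = 1  ⇒  y = -59/74, x = 59/74
row 2 ring = −(15/59)·(-59/74) = 15/74
totals (row 1 + row 2): sun 59/74 + (-59/74) = 0, ring 59/74 + 15/74 = 1, arm 59/74 + 0 = 59/74
asked cell (row2, sun) = -59/74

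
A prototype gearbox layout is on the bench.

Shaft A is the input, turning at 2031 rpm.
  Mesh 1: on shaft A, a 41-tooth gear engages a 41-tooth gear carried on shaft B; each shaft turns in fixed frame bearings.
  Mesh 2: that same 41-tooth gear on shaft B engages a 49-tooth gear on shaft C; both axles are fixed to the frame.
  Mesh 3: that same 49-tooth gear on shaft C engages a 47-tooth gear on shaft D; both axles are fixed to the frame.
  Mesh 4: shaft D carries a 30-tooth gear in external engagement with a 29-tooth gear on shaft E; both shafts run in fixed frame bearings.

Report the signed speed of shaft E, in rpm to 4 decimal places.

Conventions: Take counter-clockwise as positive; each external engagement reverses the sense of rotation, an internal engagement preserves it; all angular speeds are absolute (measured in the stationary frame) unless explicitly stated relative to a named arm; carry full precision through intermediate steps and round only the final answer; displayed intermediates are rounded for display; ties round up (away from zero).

topology: fixed-axis compound train — 4 meshes, A→E
mesh 1 [41T→41T]: ω = 2031.0000×41/41 = 2031.0000 rpm, sense flips to −
mesh 2 [41T→49T]: ω = 2031.0000×41/49 = 1699.4082 rpm, sense flips to +
mesh 3 [49T→47T]: ω = 1699.4082×49/47 = 1771.7234 rpm, sense flips to −
mesh 4 [30T→29T]: ω = 1771.7234×30/29 = 1832.8173 rpm, sense flips to +
signed output speed = +1832.8173 rpm

+1832.8173 rpm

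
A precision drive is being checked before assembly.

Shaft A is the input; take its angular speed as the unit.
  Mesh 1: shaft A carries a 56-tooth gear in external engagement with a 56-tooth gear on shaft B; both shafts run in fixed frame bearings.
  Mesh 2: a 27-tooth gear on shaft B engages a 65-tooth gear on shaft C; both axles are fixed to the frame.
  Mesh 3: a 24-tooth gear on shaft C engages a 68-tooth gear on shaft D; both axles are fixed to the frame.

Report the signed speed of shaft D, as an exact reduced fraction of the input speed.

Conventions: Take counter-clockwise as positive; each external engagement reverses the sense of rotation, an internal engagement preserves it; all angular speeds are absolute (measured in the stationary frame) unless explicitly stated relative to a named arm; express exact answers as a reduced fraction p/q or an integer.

-162/1105

3-mesh fixed-axis compound train (all bearings frame-fixed)
mesh 1 [56T→56T]: |ω|/ω_in = 1×56/56 = 1, sense flips to −
mesh 2 [27T→65T]: |ω|/ω_in = 1×27/65 = 27/65, sense flips to +
mesh 3 [24T→68T]: |ω|/ω_in = (27/65)×24/68 = 162/1105, sense flips to −
signed output speed (× input speed) = -162/1105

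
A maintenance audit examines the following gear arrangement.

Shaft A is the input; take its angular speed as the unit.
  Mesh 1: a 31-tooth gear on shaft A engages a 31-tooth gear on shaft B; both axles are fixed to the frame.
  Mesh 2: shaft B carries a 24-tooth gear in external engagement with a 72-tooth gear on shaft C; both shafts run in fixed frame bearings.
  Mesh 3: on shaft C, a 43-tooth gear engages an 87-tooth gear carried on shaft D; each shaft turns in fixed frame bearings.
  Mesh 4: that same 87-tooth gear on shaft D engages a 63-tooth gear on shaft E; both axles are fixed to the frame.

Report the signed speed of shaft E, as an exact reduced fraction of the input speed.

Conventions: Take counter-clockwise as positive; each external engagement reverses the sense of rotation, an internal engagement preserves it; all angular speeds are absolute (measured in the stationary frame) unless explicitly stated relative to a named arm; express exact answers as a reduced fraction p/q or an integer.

43/189

4-mesh fixed-axis compound train (all bearings frame-fixed)
mesh 1 [31T→31T]: |ω|/ω_in = 1×31/31 = 1, sense flips to −
mesh 2 [24T→72T]: |ω|/ω_in = 1×24/72 = 1/3, sense flips to +
mesh 3 [43T→87T]: |ω|/ω_in = (1/3)×43/87 = 43/261, sense flips to −
mesh 4 [87T→63T]: |ω|/ω_in = (43/261)×87/63 = 43/189, sense flips to +
signed output speed (× input speed) = 43/189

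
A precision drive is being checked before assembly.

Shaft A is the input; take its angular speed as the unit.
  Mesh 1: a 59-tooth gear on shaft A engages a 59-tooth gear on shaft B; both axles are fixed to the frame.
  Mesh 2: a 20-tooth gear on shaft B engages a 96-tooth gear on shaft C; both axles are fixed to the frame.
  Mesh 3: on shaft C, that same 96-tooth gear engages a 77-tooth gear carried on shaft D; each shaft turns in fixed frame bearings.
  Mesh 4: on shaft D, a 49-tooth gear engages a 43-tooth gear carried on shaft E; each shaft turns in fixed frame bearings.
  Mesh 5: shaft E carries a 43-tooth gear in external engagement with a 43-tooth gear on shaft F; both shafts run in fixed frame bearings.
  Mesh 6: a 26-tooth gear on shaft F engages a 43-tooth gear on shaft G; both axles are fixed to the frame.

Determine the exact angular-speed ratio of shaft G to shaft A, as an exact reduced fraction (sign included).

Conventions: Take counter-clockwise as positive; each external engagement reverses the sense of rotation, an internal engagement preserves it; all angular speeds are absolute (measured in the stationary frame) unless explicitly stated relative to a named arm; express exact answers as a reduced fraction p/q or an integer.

class = fixed-axis compound train [6 meshes; 6 ratios multiply, 6 sense flips]
mesh 1 [59T→59T]: running ratio 1, sense −
mesh 2 [20T→96T]: running ratio 5/24, sense +
mesh 3 [96T→77T]: running ratio 20/77, sense −
mesh 4 [49T→43T]: running ratio 140/473, sense +
mesh 5 [43T→43T]: running ratio 140/473, sense −
mesh 6 [26T→43T]: running ratio 3640/20339, sense +
ω_out/ω_in = 3640/20339

3640/20339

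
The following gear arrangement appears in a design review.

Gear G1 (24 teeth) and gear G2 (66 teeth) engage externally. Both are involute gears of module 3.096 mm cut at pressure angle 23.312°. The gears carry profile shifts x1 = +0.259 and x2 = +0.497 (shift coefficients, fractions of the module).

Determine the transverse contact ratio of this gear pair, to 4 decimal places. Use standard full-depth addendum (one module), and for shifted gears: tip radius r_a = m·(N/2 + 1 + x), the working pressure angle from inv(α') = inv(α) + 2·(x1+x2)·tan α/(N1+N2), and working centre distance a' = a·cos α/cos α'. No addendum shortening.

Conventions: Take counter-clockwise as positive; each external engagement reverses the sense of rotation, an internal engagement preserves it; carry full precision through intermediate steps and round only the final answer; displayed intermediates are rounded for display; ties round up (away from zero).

single-mesh involute tooth geometry (24T engaging 66T at module 3.096)
base radii: r_b1 = 34.119041, r_b2 = 93.827364
tip radii: r_a1 = 41.049864, r_a2 = 106.802712
inv(α') = inv(23.312°) + 2·(+0.259+0.497)·tan α/(24+66) = 0.03128459  ⇒  α' = 25.33969°
a' = a·cos α / cos α' = 139.3200·cos 23.312°/cos 25.33969° = 141.567098
action lengths: √(r_a1²−r_b1²) = 22.825038, √(r_a2²−r_b2²) = 51.022006
base pitch p_b = π·m·cos α = 8.932344
CR = (22.825038 + 51.022006 − 141.567098·sin 25.33969°)/8.932344 = 1.484335
contact ratio ≈ 1.4843

1.4843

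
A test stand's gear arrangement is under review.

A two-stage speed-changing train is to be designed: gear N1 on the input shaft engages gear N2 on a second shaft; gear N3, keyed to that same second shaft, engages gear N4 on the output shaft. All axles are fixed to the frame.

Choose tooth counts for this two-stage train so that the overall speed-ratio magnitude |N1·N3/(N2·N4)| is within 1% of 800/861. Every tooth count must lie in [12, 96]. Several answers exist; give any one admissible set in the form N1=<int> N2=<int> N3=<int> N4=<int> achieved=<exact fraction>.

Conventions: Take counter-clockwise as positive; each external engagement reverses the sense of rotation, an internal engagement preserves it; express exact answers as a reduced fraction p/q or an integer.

2-stage fixed-axis compound train for ratio 800/861
target = 800/861 in lowest terms: an exact hit needs N1·N3 = k·800 and N2·N4 = k·861 for one integer k, every count in [12, 96]; additionally prefer no 1:1 stage (N1 ≠ N2, N3 ≠ N4)
k = 1: N1·N3 = 800 = 16·50, N2·N4 = 861 = 21·41
achieved = 16·50/(21·41) = 800/861; |achieved − target| = 0 ≤ 8/861 ✓

N1=16 N2=21 N3=50 N4=41 achieved=800/861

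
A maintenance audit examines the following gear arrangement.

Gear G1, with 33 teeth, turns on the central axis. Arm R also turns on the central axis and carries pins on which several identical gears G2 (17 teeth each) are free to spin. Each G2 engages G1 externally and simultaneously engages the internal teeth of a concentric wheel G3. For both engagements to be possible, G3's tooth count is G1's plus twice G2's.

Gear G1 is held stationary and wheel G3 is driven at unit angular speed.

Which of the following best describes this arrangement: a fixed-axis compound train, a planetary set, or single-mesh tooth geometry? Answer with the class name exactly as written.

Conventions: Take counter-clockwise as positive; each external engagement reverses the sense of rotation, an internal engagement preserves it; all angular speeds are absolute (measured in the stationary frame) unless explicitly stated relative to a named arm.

planetary set

recognized (axles ride arm R): planetary set, 33/17/67 teeth
classification: planetary set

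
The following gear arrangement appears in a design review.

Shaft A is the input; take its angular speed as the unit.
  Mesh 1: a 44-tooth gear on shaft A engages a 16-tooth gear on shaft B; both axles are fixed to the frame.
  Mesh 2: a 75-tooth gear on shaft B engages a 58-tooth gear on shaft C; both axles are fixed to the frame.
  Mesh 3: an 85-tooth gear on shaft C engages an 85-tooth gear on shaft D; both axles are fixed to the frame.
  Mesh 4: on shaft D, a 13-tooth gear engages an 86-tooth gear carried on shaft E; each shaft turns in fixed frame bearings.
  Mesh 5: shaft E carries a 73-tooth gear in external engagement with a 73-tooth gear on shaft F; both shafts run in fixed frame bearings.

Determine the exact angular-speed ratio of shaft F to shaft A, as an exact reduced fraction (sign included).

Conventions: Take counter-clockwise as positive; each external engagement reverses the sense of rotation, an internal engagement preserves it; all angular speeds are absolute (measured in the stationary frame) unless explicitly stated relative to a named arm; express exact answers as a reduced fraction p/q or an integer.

class = fixed-axis compound train [5 meshes; 5 ratios multiply, 5 sense flips]
mesh 1 [44T→16T]: running ratio 11/4, sense −
mesh 2 [75T→58T]: running ratio 825/232, sense +
mesh 3 [85T→85T]: running ratio 825/232, sense −
mesh 4 [13T→86T]: running ratio 10725/19952, sense +
mesh 5 [73T→73T]: running ratio 10725/19952, sense −
ω_out/ω_in = -10725/19952

-10725/19952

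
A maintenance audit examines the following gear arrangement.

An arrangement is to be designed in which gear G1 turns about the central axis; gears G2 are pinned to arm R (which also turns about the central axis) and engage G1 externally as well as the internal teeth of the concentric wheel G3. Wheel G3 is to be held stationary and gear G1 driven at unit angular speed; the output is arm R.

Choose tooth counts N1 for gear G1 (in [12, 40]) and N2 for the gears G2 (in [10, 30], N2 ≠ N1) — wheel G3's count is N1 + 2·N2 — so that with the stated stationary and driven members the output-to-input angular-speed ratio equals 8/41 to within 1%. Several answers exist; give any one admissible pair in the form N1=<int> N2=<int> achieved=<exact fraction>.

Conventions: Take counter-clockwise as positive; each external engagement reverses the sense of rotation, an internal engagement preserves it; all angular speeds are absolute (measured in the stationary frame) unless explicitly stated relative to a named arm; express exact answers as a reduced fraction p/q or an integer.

class = planetary set [ratio 8/41 wanted; Willis about the carrier]
Willis with ω_ring = 0: ω_arm/ω_sun = N1/(N1+N3); set equal to 8/41  ⇒  N3/N1 = 1/(8/41) − 1 = 33/8
N3 = N1 + 2·N2  ⇒  N2/N1 = (N3/N1 − 1)/2 = (33/8 − 1)/2 = 25/16
smallest multiple with N1 ≥ 12 and N2 ≥ 10: k = 1  ⇒  N1 = 1·16 = 16, N2 = 1·25 = 25 (N1 ≤ 40, N2 ≤ 30, N2 ≠ N1 ✓), N3 = 16 + 2·25 = 66
check: N1/(N1+N3) with N1 = 16, N3 = 66 gives 8/41; |achieved − target| = 0 ≤ 2/1025 ✓

N1=16 N2=25 achieved=8/41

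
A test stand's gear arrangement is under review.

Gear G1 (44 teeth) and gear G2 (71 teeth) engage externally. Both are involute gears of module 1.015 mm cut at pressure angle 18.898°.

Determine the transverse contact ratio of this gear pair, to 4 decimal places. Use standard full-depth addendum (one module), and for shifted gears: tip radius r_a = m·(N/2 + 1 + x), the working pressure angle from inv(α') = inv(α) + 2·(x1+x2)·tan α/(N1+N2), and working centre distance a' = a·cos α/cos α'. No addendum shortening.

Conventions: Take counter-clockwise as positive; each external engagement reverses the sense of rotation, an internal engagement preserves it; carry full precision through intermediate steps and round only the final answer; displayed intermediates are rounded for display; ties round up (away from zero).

single-mesh involute tooth geometry (44T engaging 71T at module 1.015)
base radii: r_b1 = 21.126339, r_b2 = 34.090228
tip radii: r_a1 = 23.345000, r_a2 = 37.047500
no profile shift: α' = α, a' = a
action lengths: √(r_a1²−r_b1²) = 9.933119, √(r_a2²−r_b2²) = 14.504262
base pitch p_b = π·m·cos α = 3.016834
CR = (9.933119 + 14.504262 − 58.362500·sin 18.89800°)/3.016834 = 1.834598
contact ratio ≈ 1.8346

1.8346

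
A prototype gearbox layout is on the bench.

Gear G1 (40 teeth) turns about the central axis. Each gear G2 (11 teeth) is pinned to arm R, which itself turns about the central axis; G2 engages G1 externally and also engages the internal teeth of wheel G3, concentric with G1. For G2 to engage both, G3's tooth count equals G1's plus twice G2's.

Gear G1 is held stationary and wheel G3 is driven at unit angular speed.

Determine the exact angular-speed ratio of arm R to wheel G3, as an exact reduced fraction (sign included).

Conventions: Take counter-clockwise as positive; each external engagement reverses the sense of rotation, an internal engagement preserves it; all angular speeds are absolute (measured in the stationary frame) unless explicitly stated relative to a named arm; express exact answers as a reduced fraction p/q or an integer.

class = planetary set [G3 = 40+2·11 = 62; Willis about the carrier]
ring teeth: 40 + 2·11 = 62
40(ω_sun−ω_arm) = −62(ω_ring−ω_arm),  ω_sun = 0, ω_ring = 1
40(0−ω_arm) = −62(1−ω_arm)  ⇒  102·ω_arm = 62  ⇒  ω_arm = 31/51
ω_out/ω_in = 31/51

31/51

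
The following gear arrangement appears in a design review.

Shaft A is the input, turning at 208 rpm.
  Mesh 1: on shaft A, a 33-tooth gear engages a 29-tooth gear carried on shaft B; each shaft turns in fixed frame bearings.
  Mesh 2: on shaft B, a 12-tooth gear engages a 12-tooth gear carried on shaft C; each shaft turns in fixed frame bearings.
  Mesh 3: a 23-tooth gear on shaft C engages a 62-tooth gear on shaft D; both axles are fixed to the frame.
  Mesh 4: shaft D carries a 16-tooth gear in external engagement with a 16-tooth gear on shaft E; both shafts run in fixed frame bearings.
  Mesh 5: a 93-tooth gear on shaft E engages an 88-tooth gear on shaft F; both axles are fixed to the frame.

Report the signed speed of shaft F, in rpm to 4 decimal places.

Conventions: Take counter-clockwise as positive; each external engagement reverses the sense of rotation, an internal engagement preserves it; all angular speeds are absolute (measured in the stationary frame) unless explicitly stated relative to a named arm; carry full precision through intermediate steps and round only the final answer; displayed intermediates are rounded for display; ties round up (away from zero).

topology: fixed-axis compound train — 5 meshes, A→F
mesh 1 [33T→29T]: ω = 208.0000×33/29 = 236.6897 rpm, sense flips to −
mesh 2 [12T→12T]: ω = 236.6897×12/12 = 236.6897 rpm, sense flips to +
mesh 3 [23T→62T]: ω = 236.6897×23/62 = 87.8042 rpm, sense flips to −
mesh 4 [16T→16T]: ω = 87.8042×16/16 = 87.8042 rpm, sense flips to +
mesh 5 [93T→88T]: ω = 87.8042×93/88 = 92.7931 rpm, sense flips to −
signed output speed = -92.7931 rpm

-92.7931 rpm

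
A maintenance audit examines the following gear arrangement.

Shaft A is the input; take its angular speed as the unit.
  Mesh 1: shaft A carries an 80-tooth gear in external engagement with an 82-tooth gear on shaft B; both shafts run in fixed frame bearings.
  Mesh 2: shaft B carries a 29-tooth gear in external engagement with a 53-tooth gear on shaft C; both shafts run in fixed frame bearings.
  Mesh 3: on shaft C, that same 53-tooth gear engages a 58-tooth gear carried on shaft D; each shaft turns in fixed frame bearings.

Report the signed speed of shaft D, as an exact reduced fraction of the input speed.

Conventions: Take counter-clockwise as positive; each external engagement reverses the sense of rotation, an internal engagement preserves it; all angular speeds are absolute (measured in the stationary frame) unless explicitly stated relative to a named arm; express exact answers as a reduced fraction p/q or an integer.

-20/41

3-mesh fixed-axis compound train (all bearings frame-fixed)
mesh 1 [80T→82T]: |ω|/ω_in = 1×80/82 = 40/41, sense flips to −
mesh 2 [29T→53T]: |ω|/ω_in = (40/41)×29/53 = 1160/2173, sense flips to +
mesh 3 [53T→58T]: |ω|/ω_in = (1160/2173)×53/58 = 20/41, sense flips to −
signed output speed (× input speed) = -20/41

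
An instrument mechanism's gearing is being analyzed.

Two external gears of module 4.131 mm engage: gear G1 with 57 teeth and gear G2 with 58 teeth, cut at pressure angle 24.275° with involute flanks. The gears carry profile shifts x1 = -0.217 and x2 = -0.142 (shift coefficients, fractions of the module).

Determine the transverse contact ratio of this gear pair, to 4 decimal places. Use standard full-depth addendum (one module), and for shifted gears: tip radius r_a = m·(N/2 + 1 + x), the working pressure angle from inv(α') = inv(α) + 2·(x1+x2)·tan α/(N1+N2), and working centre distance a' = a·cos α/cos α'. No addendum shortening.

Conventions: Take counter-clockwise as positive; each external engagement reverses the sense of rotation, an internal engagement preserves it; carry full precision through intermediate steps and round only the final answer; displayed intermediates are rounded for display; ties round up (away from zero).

topology: single-mesh involute geometry — m = 4.131, 57T/58T pair
base radii: r_b1 = 107.323827, r_b2 = 109.206701
tip radii: r_a1 = 120.968073, r_a2 = 123.343398
inv(α') = inv(24.275°) + 2·(-0.217-0.142)·tan α/(57+58) = 0.02449769  ⇒  α' = 23.45070°
a' = a·cos α / cos α' = 237.5325·cos 24.275°/cos 23.45070° = 236.025565
action lengths: √(r_a1²−r_b1²) = 55.811027, √(r_a2²−r_b2²) = 57.336639
base pitch p_b = π·m·cos α = 11.830447
CR = (55.811027 + 57.336639 − 236.025565·sin 23.45070°)/11.830447 = 1.624536
contact ratio ≈ 1.6245

1.6245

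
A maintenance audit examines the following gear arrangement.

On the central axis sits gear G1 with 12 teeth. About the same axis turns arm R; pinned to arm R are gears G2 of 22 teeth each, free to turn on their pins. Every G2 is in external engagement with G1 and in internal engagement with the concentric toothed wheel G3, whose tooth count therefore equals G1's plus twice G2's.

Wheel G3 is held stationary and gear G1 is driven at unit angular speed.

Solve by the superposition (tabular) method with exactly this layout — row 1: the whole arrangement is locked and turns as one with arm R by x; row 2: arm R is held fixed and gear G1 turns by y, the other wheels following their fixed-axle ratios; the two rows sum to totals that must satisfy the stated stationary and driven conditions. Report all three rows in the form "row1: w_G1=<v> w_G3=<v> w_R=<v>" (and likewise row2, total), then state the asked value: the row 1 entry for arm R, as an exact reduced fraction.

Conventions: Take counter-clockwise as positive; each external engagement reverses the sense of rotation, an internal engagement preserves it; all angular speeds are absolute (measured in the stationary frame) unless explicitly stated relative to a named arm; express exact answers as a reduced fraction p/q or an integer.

class = planetary set [G3 = 12+2·22 = 56; Willis about the carrier]
row 1: whole set turns with the arm by x
superposition row 2 [arm held]: sun y, ring −(12/56)·y, arm 0
boundary: total ω_ring = x − (12/56)·y = 0 and total ω_sun = x + y = 1  ⇒  y = 14/17, x = 3/17
row 2 ring = −(12/56)·14/17 = -3/17
totals (row 1 + row 2): sun 3/17 + 14/17 = 1, ring 3/17 + (-3/17) = 0, arm 3/17 + 0 = 3/17
asked cell (row1, arm) = 3/17

row1: w_G1=3/17 w_G3=3/17 w_R=3/17
row2: w_G1=14/17 w_G3=-3/17 w_R=0
total: w_G1=1 w_G3=0 w_R=3/17
asked value: 3/17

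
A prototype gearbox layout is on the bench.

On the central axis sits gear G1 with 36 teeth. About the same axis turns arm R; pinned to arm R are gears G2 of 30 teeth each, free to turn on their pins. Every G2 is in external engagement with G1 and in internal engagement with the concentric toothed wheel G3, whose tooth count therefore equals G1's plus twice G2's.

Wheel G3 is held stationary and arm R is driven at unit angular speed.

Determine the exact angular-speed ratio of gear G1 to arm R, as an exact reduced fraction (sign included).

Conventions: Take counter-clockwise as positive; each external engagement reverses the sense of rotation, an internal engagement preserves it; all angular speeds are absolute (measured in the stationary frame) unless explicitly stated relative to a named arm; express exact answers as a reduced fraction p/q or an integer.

class = planetary set [G3 = 36+2·30 = 96; Willis about the carrier]
ring teeth: 36 + 2·30 = 96
36(ω_sun−ω_arm) = −96(ω_ring−ω_arm),  ω_ring = 0, ω_arm = 1
ω_sun = 1 − (96/36)(0−1) = 11/3
ω_out/ω_in = 11/3

11/3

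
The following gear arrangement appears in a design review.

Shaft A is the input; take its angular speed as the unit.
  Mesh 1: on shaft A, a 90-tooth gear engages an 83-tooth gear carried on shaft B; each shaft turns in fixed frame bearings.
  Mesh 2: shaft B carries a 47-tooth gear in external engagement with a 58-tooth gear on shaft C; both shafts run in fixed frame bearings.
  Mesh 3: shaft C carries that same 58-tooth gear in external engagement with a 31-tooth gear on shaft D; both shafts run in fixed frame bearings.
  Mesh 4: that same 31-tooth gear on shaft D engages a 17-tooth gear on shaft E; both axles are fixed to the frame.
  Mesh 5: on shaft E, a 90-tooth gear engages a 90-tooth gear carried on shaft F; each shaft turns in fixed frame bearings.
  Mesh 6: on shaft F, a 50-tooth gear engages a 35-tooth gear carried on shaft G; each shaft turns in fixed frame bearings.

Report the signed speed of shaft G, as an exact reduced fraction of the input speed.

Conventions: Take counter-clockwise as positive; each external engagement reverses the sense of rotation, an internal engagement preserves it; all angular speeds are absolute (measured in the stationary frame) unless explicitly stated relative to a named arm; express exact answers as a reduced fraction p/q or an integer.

6-mesh fixed-axis compound train (all bearings frame-fixed)
mesh 1 [90T→83T]: |ω|/ω_in = 1×90/83 = 90/83, sense flips to −
mesh 2 [47T→58T]: |ω|/ω_in = (90/83)×47/58 = 2115/2407, sense flips to +
mesh 3 [58T→31T]: |ω|/ω_in = (2115/2407)×58/31 = 4230/2573, sense flips to −
mesh 4 [31T→17T]: |ω|/ω_in = (4230/2573)×31/17 = 4230/1411, sense flips to +
mesh 5 [90T→90T]: |ω|/ω_in = (4230/1411)×90/90 = 4230/1411, sense flips to −
mesh 6 [50T→35T]: |ω|/ω_in = (4230/1411)×50/35 = 42300/9877, sense flips to +
signed output speed (× input speed) = 42300/9877

42300/9877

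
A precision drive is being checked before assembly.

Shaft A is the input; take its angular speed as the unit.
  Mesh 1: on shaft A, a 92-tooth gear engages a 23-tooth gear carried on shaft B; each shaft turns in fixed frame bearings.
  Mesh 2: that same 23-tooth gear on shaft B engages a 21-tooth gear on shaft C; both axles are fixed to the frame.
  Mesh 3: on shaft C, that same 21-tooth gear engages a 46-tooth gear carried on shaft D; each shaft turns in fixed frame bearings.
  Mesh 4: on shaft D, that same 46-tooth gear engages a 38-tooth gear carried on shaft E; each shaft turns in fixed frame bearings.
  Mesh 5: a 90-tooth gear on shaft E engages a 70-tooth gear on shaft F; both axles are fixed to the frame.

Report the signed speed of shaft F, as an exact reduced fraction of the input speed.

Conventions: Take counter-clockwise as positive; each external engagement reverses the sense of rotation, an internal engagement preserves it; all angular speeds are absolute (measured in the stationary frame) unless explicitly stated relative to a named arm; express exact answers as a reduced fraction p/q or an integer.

-414/133

5-mesh fixed-axis compound train (all bearings frame-fixed)
mesh 1 [92T→23T]: |ω|/ω_in = 1×92/23 = 4, sense flips to −
mesh 2 [23T→21T]: |ω|/ω_in = 4×23/21 = 92/21, sense flips to +
mesh 3 [21T→46T]: |ω|/ω_in = (92/21)×21/46 = 2, sense flips to −
mesh 4 [46T→38T]: |ω|/ω_in = 2×46/38 = 46/19, sense flips to +
mesh 5 [90T→70T]: |ω|/ω_in = (46/19)×90/70 = 414/133, sense flips to −
signed output speed (× input speed) = -414/133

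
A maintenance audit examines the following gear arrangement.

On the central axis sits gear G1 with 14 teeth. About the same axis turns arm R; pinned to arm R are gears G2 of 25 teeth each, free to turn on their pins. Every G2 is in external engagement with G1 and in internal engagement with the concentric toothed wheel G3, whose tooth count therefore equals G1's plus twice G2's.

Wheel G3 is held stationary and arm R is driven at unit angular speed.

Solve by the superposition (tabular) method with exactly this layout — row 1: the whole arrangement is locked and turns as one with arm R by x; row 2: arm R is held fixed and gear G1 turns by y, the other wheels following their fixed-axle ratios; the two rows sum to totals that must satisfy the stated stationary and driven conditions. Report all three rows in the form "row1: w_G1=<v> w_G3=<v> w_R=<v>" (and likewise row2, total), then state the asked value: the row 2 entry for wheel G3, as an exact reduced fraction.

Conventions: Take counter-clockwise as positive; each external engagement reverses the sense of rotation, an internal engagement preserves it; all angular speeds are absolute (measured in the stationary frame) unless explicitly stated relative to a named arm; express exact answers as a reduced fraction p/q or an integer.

planetary set (14T centre, 25T on arm, 64T internal) — Willis relation
superposition row 1 [locked train]: every member turns x
row 2 (arm held, sun turns y): ω_ring = −(14/64)·y, ω_arm = 0
boundary: total ω_ring = x − (14/64)·y = 0 and total ω_arm = x = 1  ⇒  y = 32/7, x = 1
row 2 ring = −(14/64)·32/7 = -1
totals (row 1 + row 2): sun 1 + 32/7 = 39/7, ring 1 + (-1) = 0, arm 1 + 0 = 1
asked cell (row2, ring) = -1

row1: w_G1=1 w_G3=1 w_R=1
row2: w_G1=32/7 w_G3=-1 w_R=0
total: w_G1=39/7 w_G3=0 w_R=1
asked value: -1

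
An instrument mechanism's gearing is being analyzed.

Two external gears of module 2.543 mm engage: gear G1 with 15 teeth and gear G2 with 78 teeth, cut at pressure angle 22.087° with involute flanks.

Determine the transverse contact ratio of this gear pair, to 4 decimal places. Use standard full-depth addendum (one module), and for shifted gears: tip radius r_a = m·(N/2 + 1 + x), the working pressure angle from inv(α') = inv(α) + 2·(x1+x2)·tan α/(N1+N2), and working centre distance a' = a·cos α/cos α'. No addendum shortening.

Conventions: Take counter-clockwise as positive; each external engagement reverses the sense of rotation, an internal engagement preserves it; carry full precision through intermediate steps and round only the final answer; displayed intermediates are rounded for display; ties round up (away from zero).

recognized (one external pair, fixed centres): single-mesh tooth geometry, m = 2.543, N1 = 15, N2 = 78
base radii: r_b1 = 17.672845, r_b2 = 91.898794
tip radii: r_a1 = 21.615500, r_a2 = 101.720000
no profile shift: α' = α, a' = a
action lengths: √(r_a1²−r_b1²) = 12.445899, √(r_a2²−r_b2²) = 43.606996
base pitch p_b = π·m·cos α = 7.402784
CR = (12.445899 + 43.606996 − 118.249500·sin 22.08700°)/7.402784 = 1.565549
contact ratio ≈ 1.5655

1.5655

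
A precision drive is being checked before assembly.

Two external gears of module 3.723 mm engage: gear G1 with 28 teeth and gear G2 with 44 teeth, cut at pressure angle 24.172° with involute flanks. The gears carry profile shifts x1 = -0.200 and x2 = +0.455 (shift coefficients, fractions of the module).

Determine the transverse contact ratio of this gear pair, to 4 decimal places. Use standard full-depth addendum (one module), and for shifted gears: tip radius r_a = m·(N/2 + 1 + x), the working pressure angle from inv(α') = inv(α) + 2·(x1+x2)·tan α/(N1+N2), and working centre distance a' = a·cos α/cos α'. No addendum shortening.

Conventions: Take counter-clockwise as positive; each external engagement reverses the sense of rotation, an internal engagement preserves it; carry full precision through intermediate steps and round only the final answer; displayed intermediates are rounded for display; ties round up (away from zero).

recognized (one external pair, fixed centres): single-mesh tooth geometry, m = 3.723, N1 = 28, N2 = 44
base radii: r_b1 = 47.551960, r_b2 = 74.724509
tip radii: r_a1 = 55.100400, r_a2 = 87.322965
inv(α') = inv(24.172°) + 2·(-0.200+0.455)·tan α/(28+44) = 0.03012878  ⇒  α' = 25.04036°
a' = a·cos α / cos α' = 134.0280·cos 24.172°/cos 25.04036° = 134.961517
action lengths: √(r_a1²−r_b1²) = 27.836400, √(r_a2²−r_b2²) = 45.183492
base pitch p_b = π·m·cos α = 10.670635
CR = (27.836400 + 45.183492 − 134.961517·sin 25.04036°)/10.670635 = 1.489747
contact ratio ≈ 1.4897

1.4897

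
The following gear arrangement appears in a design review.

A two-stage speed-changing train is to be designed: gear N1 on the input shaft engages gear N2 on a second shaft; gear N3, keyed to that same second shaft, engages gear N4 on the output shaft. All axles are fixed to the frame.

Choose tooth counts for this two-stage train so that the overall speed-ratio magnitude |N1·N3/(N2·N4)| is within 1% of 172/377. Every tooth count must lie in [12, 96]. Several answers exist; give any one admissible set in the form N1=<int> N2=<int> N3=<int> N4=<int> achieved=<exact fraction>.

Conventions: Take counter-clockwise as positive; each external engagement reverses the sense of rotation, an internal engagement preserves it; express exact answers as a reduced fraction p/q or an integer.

topology: fixed-axis compound train — 2 stages, target 172/377
target = 172/377 in lowest terms: an exact hit needs N1·N3 = k·172 and N2·N4 = k·377 for one integer k, every count in [12, 96]; additionally prefer no 1:1 stage (N1 ≠ N2, N3 ≠ N4)
k = 1…2: no 1:1-free in-range split of k·172 and k·377 into factor pairs; take k = 3
k = 3: N1·N3 = 516 = 12·43, N2·N4 = 1131 = 13·87
achieved = 12·43/(13·87) = 172/377; |achieved − target| = 0 ≤ 43/9425 ✓

N1=12 N2=13 N3=43 N4=87 achieved=172/377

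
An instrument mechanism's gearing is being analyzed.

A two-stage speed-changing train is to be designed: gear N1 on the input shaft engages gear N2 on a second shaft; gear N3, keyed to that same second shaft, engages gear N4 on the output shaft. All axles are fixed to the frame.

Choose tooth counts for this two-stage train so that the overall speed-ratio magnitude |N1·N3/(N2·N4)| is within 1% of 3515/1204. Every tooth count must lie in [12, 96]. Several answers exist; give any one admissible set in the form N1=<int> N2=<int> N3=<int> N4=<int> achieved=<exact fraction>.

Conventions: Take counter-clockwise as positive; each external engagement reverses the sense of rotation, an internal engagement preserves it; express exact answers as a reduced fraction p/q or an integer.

N1=37 N2=14 N3=95 N4=86 achieved=3515/1204

2-stage fixed-axis compound train for ratio 3515/1204
target = 3515/1204 in lowest terms: an exact hit needs N1·N3 = k·3515 and N2·N4 = k·1204 for one integer k, every count in [12, 96]; additionally prefer no 1:1 stage (N1 ≠ N2, N3 ≠ N4)
k = 1: N1·N3 = 3515 = 37·95, N2·N4 = 1204 = 14·86
achieved = 37·95/(14·86) = 3515/1204; |achieved − target| = 0 ≤ 703/24080 ✓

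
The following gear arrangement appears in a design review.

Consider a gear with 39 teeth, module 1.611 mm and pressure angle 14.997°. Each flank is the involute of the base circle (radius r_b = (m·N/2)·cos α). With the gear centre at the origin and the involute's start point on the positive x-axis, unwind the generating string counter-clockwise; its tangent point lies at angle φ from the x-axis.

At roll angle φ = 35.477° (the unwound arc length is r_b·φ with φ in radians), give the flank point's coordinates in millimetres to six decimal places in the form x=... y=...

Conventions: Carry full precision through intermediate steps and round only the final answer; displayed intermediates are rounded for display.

x=35.615704 y=2.310407

topology: single-mesh involute geometry — m = 1.611, N = 39
pitch radius r_p = m·N/2 = 1.611·39/2 = 31.414500
base radius r_b = r_p·cos α = 31.414500·cos 14.997° = 30.344503
roll angle φ = 35.477° = 0.61919046 rad
x = r_b·(cos φ + φ·sin φ) = 35.615704
y = r_b·(sin φ − φ·cos φ) = 2.310407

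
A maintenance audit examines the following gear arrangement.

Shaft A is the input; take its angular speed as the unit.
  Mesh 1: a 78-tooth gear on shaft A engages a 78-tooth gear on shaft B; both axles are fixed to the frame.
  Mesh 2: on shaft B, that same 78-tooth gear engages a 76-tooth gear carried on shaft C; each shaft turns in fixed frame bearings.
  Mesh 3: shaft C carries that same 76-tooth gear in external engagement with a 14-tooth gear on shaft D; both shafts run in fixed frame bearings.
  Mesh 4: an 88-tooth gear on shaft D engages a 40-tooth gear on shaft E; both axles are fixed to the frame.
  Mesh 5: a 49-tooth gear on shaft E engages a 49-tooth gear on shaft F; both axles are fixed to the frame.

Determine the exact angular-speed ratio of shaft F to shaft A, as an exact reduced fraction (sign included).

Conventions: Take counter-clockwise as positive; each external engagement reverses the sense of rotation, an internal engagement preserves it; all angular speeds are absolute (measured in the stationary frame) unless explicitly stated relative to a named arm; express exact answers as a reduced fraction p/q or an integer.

-429/35

class = fixed-axis compound train [5 meshes; 5 ratios multiply, 5 sense flips]
mesh 1 [78T→78T]: running ratio 1, sense −
mesh 2 [78T→76T]: running ratio 39/38, sense +
mesh 3 [76T→14T]: running ratio 39/7, sense −
mesh 4 [88T→40T]: running ratio 429/35, sense +
mesh 5 [49T→49T]: running ratio 429/35, sense −
ω_out/ω_in = -429/35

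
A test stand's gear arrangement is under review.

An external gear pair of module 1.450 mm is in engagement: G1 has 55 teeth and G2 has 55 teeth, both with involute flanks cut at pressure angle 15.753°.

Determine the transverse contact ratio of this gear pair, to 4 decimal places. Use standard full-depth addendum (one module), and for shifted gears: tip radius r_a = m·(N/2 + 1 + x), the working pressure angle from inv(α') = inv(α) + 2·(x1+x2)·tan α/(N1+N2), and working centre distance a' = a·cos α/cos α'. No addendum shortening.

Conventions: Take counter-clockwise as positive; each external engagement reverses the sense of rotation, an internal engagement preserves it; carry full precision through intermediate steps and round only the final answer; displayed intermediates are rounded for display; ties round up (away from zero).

single-mesh involute tooth geometry (55T engaging 55T at module 1.450)
base radii: r_b1 = 38.377336, r_b2 = 38.377336
tip radii: r_a1 = 41.325000, r_a2 = 41.325000
no profile shift: α' = α, a' = a
action lengths: √(r_a1²−r_b1²) = 15.327613, √(r_a2²−r_b2²) = 15.327613
base pitch p_b = π·m·cos α = 4.384217
CR = (15.327613 + 15.327613 − 79.750000·sin 15.75300°)/4.384217 = 2.053692
contact ratio ≈ 2.0537

2.0537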